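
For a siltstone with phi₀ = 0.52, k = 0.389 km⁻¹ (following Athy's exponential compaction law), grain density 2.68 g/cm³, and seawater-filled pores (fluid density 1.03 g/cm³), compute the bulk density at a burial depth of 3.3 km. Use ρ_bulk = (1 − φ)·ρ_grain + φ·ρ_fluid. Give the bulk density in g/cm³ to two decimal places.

Porosity at depth: phi = 0.52·exp(−0.389×3.3) = 0.52×0.2770 = 0.1440
Bulk density: ρ_b = (1−phi)ρ_g + phi·ρ_f = 0.8560×2.68 + 0.1440×1.03
       = 2.294 + 0.148 = 2.442 g/cm³

2.44 g/cm³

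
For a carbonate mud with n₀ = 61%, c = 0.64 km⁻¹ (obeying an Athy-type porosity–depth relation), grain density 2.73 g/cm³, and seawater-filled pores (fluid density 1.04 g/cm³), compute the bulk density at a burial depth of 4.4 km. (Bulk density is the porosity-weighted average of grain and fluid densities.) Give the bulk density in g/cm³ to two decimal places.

Porosity at depth: n = 0.61·exp(−0.64×4.4) = 0.61×0.0598 = 0.0365
Bulk density: ρ_b = (1−n)ρ_g + n·ρ_f = 0.9635×2.73 + 0.0365×1.04
       = 2.630 + 0.038 = 2.668 g/cm³

2.67 g/cm³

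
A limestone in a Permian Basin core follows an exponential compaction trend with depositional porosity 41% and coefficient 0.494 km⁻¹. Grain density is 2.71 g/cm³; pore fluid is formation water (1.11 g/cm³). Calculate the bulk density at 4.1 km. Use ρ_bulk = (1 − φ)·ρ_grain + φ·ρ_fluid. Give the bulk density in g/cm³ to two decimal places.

Porosity at depth: phi = 0.41·exp(−0.494×4.1) = 0.41×0.1319 = 0.0541
Bulk density: ρ_b = (1−phi)ρ_g + phi·ρ_f = 0.9459×2.71 + 0.0541×1.11
       = 2.563 + 0.060 = 2.623 g/cm³

2.62 g/cm³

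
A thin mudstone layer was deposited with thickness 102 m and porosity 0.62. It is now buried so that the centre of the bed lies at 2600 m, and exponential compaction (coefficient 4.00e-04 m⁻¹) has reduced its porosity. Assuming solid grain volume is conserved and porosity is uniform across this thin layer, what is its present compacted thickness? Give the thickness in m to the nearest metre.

50 m

Working in km (1 km = 1000 m; β in km⁻¹ = β in m⁻¹ × 1000):
Porosity at 2.6 km: phi = 0.62·exp(−0.4×2.6) = 0.2191
Solid-volume conservation: h(1−phi) = h₀(1−phi₀) ⇒ h = h₀·(1−phi₀)/(1−phi)
h = 0.102 × (1 − 0.62)/(1 − 0.2191) = 0.102 × 0.4866 = 0.0496 km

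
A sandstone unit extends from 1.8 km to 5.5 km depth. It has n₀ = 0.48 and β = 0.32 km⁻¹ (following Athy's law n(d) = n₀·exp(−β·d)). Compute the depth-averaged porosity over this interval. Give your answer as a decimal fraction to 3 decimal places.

0.158

⟨n⟩ = (1/(d₂−d₁)) ∫ n₀ e^(−βd) dd = n₀·(e^(−β·d₁) − e^(−β·d₂)) / (β·(d₂−d₁))
e^(−0.32×1.8) = 0.5621; e^(−0.32×5.5) = 0.1720
⟨n⟩ = 0.48 × (0.5621 − 0.1720) / (0.32 × 3.7) = 0.48 × 0.3295 = 0.1581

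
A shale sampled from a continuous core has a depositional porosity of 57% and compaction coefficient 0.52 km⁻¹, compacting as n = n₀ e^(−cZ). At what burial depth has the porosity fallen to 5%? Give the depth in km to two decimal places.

4.68 km

Invert Athy's law: Z = ln(n₀/n) / c
Z = ln(0.57/0.05) / 0.52 = ln(11.4) / 0.52 = 2.4336 / 0.52 = 4.680 km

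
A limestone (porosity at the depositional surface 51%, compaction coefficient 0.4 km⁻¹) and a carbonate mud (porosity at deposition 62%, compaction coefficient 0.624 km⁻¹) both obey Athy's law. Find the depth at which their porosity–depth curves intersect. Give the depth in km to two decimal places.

Set n₀ₐ e^(−kₐZ) = n₀ᵦ e^(−kᵦZ) ⇒ ln(n₀ₐ/n₀ᵦ) = (kₐ − kᵦ)·Z
Z = ln(0.51/0.62) / (0.4 − 0.624) = -0.1953 / -0.224 = 0.872 km

0.87 km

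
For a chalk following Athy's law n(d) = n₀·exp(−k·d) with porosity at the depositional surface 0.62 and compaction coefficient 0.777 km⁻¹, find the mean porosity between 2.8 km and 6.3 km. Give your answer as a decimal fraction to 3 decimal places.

⟨n⟩ = (1/(d₂−d₁)) ∫ n₀ e^(−kd) dd = n₀·(e^(−k·d₁) − e^(−k·d₂)) / (k·(d₂−d₁))
e^(−0.777×2.8) = 0.1135; e^(−0.777×6.3) = 0.0075
⟨n⟩ = 0.62 × (0.1135 − 0.0075) / (0.777 × 3.5) = 0.62 × 0.0390 = 0.0242

0.024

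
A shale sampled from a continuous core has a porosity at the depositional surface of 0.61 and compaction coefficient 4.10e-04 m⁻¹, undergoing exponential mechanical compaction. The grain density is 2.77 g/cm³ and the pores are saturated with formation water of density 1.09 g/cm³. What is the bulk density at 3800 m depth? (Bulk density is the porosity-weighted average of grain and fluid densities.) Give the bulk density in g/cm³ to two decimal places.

Working in km (1 km = 1000 m; β in km⁻¹ = β in m⁻¹ × 1000):
Porosity at depth: φ = 0.61·exp(−0.41×3.8) = 0.61×0.2106 = 0.1284
Bulk density: ρ_b = (1−φ)ρ_g + φ·ρ_f = 0.8716×2.77 + 0.1284×1.09
       = 2.414 + 0.140 = 2.554 g/cm³

2.55 g/cm³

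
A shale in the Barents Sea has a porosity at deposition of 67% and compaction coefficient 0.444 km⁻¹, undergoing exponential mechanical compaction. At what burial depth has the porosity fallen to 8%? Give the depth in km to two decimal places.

4.79 km

Invert Athy's law: z = ln(n₀/n) / k
z = ln(0.67/0.08) / 0.444 = ln(8.375) / 0.444 = 2.1253 / 0.444 = 4.787 km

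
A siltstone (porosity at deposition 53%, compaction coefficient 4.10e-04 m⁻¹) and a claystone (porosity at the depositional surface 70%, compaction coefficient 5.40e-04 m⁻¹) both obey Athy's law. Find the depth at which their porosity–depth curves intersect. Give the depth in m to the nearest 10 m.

2140 m

Working in km (1 km = 1000 m; k in km⁻¹ = k in m⁻¹ × 1000):
Set n₀ₐ e^(−kₐd) = n₀ᵦ e^(−kᵦd) ⇒ ln(n₀ₐ/n₀ᵦ) = (kₐ − kᵦ)·d
d = ln(0.53/0.7) / (0.41 − 0.54) = -0.2782 / -0.13 = 2.140 km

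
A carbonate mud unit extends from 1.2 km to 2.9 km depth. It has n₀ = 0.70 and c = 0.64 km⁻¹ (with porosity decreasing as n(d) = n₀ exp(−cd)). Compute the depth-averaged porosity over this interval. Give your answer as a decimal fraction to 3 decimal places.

⟨n⟩ = (1/(d₂−d₁)) ∫ n₀ e^(−cd) dd = n₀·(e^(−c·d₁) − e^(−c·d₂)) / (c·(d₂−d₁))
e^(−0.64×1.2) = 0.4639; e^(−0.64×2.9) = 0.1563
⟨n⟩ = 0.7 × (0.4639 − 0.1563) / (0.64 × 1.7) = 0.7 × 0.2828 = 0.1979

0.198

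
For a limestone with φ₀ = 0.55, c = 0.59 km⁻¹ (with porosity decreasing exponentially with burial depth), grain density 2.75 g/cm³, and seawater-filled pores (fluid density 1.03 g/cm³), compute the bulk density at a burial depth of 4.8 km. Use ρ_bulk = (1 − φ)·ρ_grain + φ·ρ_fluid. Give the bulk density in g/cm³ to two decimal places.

Porosity at depth: φ = 0.55·exp(−0.59×4.8) = 0.55×0.0589 = 0.0324
Bulk density: ρ_b = (1−φ)ρ_g + φ·ρ_f = 0.9676×2.75 + 0.0324×1.03
       = 2.661 + 0.033 = 2.694 g/cm³

2.69 g/cm³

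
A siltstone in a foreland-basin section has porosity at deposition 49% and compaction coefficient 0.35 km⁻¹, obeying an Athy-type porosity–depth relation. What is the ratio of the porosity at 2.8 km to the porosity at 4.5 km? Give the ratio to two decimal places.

phi(d₁)/phi(d₂) = e^(−c·d₁)/e^(−c·d₂) = e^{c(d₂−d₁)}
= exp(0.35 × 1.7) = exp(0.595) = 1.8130

1.81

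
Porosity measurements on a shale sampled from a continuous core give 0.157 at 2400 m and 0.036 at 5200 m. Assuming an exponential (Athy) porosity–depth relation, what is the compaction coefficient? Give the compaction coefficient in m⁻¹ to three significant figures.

0.000526 m⁻¹

Working in km (1 km = 1000 m; β in km⁻¹ = β in m⁻¹ × 1000):
Athy: phi(d) = phi₀ e^(−βd) ⇒ phi₁/phi₂ = e^{β(d₂−d₁)} ⇒ β = ln(phi₁/phi₂)/(d₂−d₁)
β = ln(0.157/0.036) / (5.2 − 2.4) = ln(4.361) / 2.8 = 1.4727 / 2.8 = 0.526 km⁻¹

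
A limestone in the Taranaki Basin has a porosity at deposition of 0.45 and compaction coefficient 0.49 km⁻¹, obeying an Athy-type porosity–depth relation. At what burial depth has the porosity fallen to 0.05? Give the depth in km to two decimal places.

4.48 km

Invert Athy's law: Z = ln(φ₀/φ) / k
Z = ln(0.45/0.05) / 0.49 = ln(9) / 0.49 = 2.1972 / 0.49 = 4.484 km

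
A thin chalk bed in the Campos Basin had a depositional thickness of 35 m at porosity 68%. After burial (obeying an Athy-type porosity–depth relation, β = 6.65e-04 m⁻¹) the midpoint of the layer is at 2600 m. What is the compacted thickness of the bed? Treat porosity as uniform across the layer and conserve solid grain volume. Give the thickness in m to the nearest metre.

13 m

Working in km (1 km = 1000 m; β in km⁻¹ = β in m⁻¹ × 1000):
Porosity at 2.6 km: phi = 0.68·exp(−0.665×2.6) = 0.1207
Solid-volume conservation: h(1−phi) = h₀(1−phi₀) ⇒ h = h₀·(1−phi₀)/(1−phi)
h = 0.035 × (1 − 0.68)/(1 − 0.1207) = 0.035 × 0.3639 = 0.0127 km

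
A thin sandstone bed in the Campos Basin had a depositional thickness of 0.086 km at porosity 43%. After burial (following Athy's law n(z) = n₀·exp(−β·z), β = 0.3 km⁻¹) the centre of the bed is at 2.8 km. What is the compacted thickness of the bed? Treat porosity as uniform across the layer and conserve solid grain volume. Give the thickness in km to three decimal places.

Porosity at 2.8 km: n = 0.43·exp(−0.3×2.8) = 0.1856
Solid-volume conservation: h(1−n) = h₀(1−n₀) ⇒ h = h₀·(1−n₀)/(1−n)
h = 0.086 × (1 − 0.43)/(1 − 0.1856) = 0.086 × 0.6999 = 0.0602 km

0.060 km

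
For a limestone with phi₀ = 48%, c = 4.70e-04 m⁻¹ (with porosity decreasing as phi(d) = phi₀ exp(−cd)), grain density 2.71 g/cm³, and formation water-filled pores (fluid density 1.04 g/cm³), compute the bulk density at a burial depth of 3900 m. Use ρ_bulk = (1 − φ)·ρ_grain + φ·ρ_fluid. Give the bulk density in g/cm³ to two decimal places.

2.58 g/cm³

Working in km (1 km = 1000 m; c in km⁻¹ = c in m⁻¹ × 1000):
Porosity at depth: phi = 0.48·exp(−0.47×3.9) = 0.48×0.1599 = 0.0768
Bulk density: ρ_b = (1−phi)ρ_g + phi·ρ_f = 0.9232×2.71 + 0.0768×1.04
       = 2.502 + 0.080 = 2.582 g/cm³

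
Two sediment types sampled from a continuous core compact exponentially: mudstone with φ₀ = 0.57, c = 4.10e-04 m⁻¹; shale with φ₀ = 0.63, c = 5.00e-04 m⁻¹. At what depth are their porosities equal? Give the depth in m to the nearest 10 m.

1110 m

Working in km (1 km = 1000 m; c in km⁻¹ = c in m⁻¹ × 1000):
Set φ₀ₐ e^(−cₐd) = φ₀ᵦ e^(−cᵦd) ⇒ ln(φ₀ₐ/φ₀ᵦ) = (cₐ − cᵦ)·d
d = ln(0.57/0.63) / (0.41 − 0.5) = -0.1001 / -0.09 = 1.112 km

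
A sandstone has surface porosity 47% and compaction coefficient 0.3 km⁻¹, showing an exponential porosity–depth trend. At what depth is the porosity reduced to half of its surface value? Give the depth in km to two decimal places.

n/n₀ = 1/2 ⇒ exp(−β·d) = 1/2 ⇒ d = ln(2) / β
d = 0.6931 / 0.3 = 2.310 km

2.31 km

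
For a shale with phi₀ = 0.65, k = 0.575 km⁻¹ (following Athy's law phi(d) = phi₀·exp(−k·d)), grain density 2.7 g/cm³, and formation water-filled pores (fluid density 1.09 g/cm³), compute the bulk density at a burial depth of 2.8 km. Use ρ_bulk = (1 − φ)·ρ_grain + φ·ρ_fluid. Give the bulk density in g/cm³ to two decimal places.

2.49 g/cm³

Porosity at depth: phi = 0.65·exp(−0.575×2.8) = 0.65×0.1999 = 0.1299
Bulk density: ρ_b = (1−phi)ρ_g + phi·ρ_f = 0.8701×2.7 + 0.1299×1.09
       = 2.349 + 0.142 = 2.491 g/cm³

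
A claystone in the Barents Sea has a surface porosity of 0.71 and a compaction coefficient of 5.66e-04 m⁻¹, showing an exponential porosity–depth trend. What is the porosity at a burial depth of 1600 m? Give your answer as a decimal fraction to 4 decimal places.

Working in km (1 km = 1000 m; β in km⁻¹ = β in m⁻¹ × 1000):
φ = φ₀·exp(−β·Z) = 0.71 × exp(−0.566 × 1.6) = 0.71 × exp(−0.9056)
  = 0.71 × 0.4043 = 0.2871

0.2871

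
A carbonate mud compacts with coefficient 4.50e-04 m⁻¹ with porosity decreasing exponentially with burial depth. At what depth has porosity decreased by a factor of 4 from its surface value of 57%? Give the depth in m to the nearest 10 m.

Working in km (1 km = 1000 m; c in km⁻¹ = c in m⁻¹ × 1000):
n/n₀ = 1/4 ⇒ exp(−c·z) = 1/4 ⇒ z = ln(4) / c
z = 1.3863 / 0.45 = 3.081 km

3080 m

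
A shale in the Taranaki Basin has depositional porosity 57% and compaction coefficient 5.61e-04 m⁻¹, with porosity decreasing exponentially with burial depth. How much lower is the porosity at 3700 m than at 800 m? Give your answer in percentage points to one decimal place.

29.2 percentage points

Working in km (1 km = 1000 m; k in km⁻¹ = k in m⁻¹ × 1000):
n(0.8) = 0.57·e^(−0.561×0.8) = 0.3639
n(3.7) = 0.57·e^(−0.561×3.7) = 0.0715
Δn = 0.3639 − 0.0715 = 0.2924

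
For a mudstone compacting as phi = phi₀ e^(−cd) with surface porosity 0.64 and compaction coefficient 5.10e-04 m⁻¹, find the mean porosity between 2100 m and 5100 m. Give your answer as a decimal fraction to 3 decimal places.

0.112

Working in km (1 km = 1000 m; c in km⁻¹ = c in m⁻¹ × 1000):
⟨phi⟩ = (1/(d₂−d₁)) ∫ phi₀ e^(−cd) dd = phi₀·(e^(−c·d₁) − e^(−c·d₂)) / (c·(d₂−d₁))
e^(−0.51×2.1) = 0.3427; e^(−0.51×5.1) = 0.0742
⟨phi⟩ = 0.64 × (0.3427 − 0.0742) / (0.51 × 3) = 0.64 × 0.1755 = 0.1123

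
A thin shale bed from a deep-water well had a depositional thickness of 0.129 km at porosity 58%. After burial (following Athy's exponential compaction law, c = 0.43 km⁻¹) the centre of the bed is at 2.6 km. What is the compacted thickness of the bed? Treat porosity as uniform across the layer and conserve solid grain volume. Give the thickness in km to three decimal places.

0.067 km

Porosity at 2.6 km: phi = 0.58·exp(−0.43×2.6) = 0.1896
Solid-volume conservation: h(1−phi) = h₀(1−phi₀) ⇒ h = h₀·(1−phi₀)/(1−phi)
h = 0.129 × (1 − 0.58)/(1 − 0.1896) = 0.129 × 0.5183 = 0.0669 km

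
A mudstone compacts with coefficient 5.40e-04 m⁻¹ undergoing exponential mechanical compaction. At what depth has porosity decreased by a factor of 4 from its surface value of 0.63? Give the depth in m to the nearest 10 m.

Working in km (1 km = 1000 m; c in km⁻¹ = c in m⁻¹ × 1000):
phi/phi₀ = 1/4 ⇒ exp(−c·d) = 1/4 ⇒ d = ln(4) / c
d = 1.3863 / 0.54 = 2.567 km

2570 m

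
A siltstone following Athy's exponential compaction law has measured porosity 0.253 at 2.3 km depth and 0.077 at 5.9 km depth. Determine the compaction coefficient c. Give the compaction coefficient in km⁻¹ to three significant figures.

Athy: phi(d) = phi₀ e^(−cd) ⇒ phi₁/phi₂ = e^{c(d₂−d₁)} ⇒ c = ln(phi₁/phi₂)/(d₂−d₁)
c = ln(0.253/0.077) / (5.9 − 2.3) = ln(3.286) / 3.6 = 1.1896 / 3.6 = 0.3304 km⁻¹

0.330 km⁻¹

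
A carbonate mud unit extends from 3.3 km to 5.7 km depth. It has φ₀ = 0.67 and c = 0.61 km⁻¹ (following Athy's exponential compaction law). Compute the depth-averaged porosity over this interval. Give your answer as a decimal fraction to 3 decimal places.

0.047

⟨φ⟩ = (1/(Z₂−Z₁)) ∫ φ₀ e^(−cZ) dZ = φ₀·(e^(−c·Z₁) − e^(−c·Z₂)) / (c·(Z₂−Z₁))
e^(−0.61×3.3) = 0.1336; e^(−0.61×5.7) = 0.0309
⟨φ⟩ = 0.67 × (0.1336 − 0.0309) / (0.61 × 2.4) = 0.67 × 0.0701 = 0.0470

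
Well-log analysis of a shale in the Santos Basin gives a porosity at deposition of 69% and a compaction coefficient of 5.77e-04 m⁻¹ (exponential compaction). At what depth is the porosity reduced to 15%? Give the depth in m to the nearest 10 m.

Working in km (1 km = 1000 m; k in km⁻¹ = k in m⁻¹ × 1000):
Invert Athy's law: d = ln(φ₀/φ) / k
d = ln(0.69/0.15) / 0.577 = ln(4.6) / 0.577 = 1.5261 / 0.577 = 2.645 km

2640 m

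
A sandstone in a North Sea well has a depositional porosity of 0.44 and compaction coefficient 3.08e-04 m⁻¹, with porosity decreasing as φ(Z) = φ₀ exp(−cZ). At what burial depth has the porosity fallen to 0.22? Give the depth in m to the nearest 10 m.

2250 m

Working in km (1 km = 1000 m; c in km⁻¹ = c in m⁻¹ × 1000):
Invert Athy's law: Z = ln(φ₀/φ) / c
Z = ln(0.44/0.22) / 0.308 = ln(2) / 0.308 = 0.6931 / 0.308 = 2.250 km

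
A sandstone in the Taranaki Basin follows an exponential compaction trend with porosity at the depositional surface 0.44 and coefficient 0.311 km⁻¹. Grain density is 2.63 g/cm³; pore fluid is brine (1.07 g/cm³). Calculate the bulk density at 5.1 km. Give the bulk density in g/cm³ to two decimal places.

Porosity at depth: φ = 0.44·exp(−0.311×5.1) = 0.44×0.2047 = 0.0901
Bulk density: ρ_b = (1−φ)ρ_g + φ·ρ_f = 0.9099×2.63 + 0.0901×1.07
       = 2.393 + 0.096 = 2.489 g/cm³

2.49 g/cm³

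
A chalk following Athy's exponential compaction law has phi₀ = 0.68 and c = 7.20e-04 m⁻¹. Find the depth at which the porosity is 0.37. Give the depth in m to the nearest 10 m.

850 m

Working in km (1 km = 1000 m; c in km⁻¹ = c in m⁻¹ × 1000):
Invert Athy's law: Z = ln(phi₀/phi) / c
Z = ln(0.68/0.37) / 0.72 = ln(1.838) / 0.72 = 0.6086 / 0.72 = 0.845 km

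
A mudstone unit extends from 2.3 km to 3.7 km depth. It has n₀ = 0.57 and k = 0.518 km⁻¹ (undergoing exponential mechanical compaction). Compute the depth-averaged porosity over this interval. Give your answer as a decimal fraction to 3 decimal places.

⟨n⟩ = (1/(d₂−d₁)) ∫ n₀ e^(−kd) dd = n₀·(e^(−k·d₁) − e^(−k·d₂)) / (k·(d₂−d₁))
e^(−0.518×2.3) = 0.3038; e^(−0.518×3.7) = 0.1471
⟨n⟩ = 0.57 × (0.3038 − 0.1471) / (0.518 × 1.4) = 0.57 × 0.2161 = 0.1232

0.123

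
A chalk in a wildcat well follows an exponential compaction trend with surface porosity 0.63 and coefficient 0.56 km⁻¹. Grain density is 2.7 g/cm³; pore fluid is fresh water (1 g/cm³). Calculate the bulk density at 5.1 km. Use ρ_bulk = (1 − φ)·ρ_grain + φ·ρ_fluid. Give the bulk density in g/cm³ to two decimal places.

2.64 g/cm³

Porosity at depth: n = 0.63·exp(−0.56×5.1) = 0.63×0.0575 = 0.0362
Bulk density: ρ_b = (1−n)ρ_g + n·ρ_f = 0.9638×2.7 + 0.0362×1
       = 2.602 + 0.036 = 2.638 g/cm³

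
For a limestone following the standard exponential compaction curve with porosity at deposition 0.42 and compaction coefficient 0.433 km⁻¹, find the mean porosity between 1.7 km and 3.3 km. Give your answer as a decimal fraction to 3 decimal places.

0.145

⟨phi⟩ = (1/(d₂−d₁)) ∫ phi₀ e^(−βd) dd = phi₀·(e^(−β·d₁) − e^(−β·d₂)) / (β·(d₂−d₁))
e^(−0.433×1.7) = 0.4790; e^(−0.433×3.3) = 0.2396
⟨phi⟩ = 0.42 × (0.4790 − 0.2396) / (0.433 × 1.6) = 0.42 × 0.3456 = 0.1451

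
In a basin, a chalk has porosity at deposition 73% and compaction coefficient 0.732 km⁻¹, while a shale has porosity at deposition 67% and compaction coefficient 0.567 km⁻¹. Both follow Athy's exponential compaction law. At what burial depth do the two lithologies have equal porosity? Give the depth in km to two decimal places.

Set n₀ₐ e^(−kₐZ) = n₀ᵦ e^(−kᵦZ) ⇒ ln(n₀ₐ/n₀ᵦ) = (kₐ − kᵦ)·Z
Z = ln(0.73/0.67) / (0.732 − 0.567) = 0.0858 / 0.165 = 0.520 km

0.52 km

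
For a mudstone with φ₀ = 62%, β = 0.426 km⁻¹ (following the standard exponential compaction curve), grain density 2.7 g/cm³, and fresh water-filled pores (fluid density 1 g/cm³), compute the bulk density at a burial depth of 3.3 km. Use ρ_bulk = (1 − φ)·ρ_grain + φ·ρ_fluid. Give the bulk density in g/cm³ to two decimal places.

Porosity at depth: φ = 0.62·exp(−0.426×3.3) = 0.62×0.2452 = 0.1520
Bulk density: ρ_b = (1−φ)ρ_g + φ·ρ_f = 0.8480×2.7 + 0.1520×1
       = 2.290 + 0.152 = 2.442 g/cm³

2.44 g/cm³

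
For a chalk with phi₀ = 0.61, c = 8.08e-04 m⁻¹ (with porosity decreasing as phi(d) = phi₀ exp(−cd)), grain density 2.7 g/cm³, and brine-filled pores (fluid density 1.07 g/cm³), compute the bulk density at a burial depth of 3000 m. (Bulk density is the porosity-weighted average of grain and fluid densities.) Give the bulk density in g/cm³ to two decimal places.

Working in km (1 km = 1000 m; c in km⁻¹ = c in m⁻¹ × 1000):
Porosity at depth: phi = 0.61·exp(−0.808×3) = 0.61×0.0886 = 0.0540
Bulk density: ρ_b = (1−phi)ρ_g + phi·ρ_f = 0.9460×2.7 + 0.0540×1.07
       = 2.554 + 0.058 = 2.612 g/cm³

2.61 g/cm³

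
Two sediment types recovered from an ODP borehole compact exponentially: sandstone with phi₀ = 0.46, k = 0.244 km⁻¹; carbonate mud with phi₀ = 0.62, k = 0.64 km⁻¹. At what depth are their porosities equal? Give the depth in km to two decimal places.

Set phi₀ₐ e^(−kₐZ) = phi₀ᵦ e^(−kᵦZ) ⇒ ln(phi₀ₐ/phi₀ᵦ) = (kₐ − kᵦ)·Z
Z = ln(0.46/0.62) / (0.244 − 0.64) = -0.2985 / -0.396 = 0.754 km

0.75 km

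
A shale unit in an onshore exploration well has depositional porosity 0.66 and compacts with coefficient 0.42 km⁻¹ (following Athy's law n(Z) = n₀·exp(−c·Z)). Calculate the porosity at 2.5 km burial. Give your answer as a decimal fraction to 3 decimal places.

0.231

n = n₀·exp(−c·Z) = 0.66 × exp(−0.42 × 2.5) = 0.66 × exp(−1.05)
  = 0.66 × 0.3499 = 0.2310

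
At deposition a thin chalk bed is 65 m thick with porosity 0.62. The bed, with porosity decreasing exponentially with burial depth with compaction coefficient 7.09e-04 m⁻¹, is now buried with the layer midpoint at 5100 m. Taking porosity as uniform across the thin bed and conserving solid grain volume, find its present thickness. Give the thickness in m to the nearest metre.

Working in km (1 km = 1000 m; k in km⁻¹ = k in m⁻¹ × 1000):
Porosity at 5.1 km: n = 0.62·exp(−0.709×5.1) = 0.0167
Solid-volume conservation: h(1−n) = h₀(1−n₀) ⇒ h = h₀·(1−n₀)/(1−n)
h = 0.065 × (1 − 0.62)/(1 − 0.0167) = 0.065 × 0.3864 = 0.0251 km

25 m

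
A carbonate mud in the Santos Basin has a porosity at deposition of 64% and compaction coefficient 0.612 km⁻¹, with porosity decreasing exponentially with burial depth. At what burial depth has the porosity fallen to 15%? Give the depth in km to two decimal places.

Invert Athy's law: Z = ln(φ₀/φ) / β
Z = ln(0.64/0.15) / 0.612 = ln(4.267) / 0.612 = 1.4508 / 0.612 = 2.371 km

2.37 km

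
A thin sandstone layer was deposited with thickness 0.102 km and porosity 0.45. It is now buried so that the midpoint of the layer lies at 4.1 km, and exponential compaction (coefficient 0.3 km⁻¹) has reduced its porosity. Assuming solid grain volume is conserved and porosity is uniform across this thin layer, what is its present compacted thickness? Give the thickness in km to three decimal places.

0.065 km

Porosity at 4.1 km: n = 0.45·exp(−0.3×4.1) = 0.1315
Solid-volume conservation: h(1−n) = h₀(1−n₀) ⇒ h = h₀·(1−n₀)/(1−n)
h = 0.102 × (1 − 0.45)/(1 − 0.1315) = 0.102 × 0.6333 = 0.0646 km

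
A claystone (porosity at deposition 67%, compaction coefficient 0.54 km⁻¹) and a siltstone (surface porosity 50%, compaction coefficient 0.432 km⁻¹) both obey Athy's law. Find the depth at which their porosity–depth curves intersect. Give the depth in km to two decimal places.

2.71 km

Set phi₀ₐ e^(−βₐz) = phi₀ᵦ e^(−βᵦz) ⇒ ln(phi₀ₐ/phi₀ᵦ) = (βₐ − βᵦ)·z
z = ln(0.67/0.5) / (0.54 − 0.432) = 0.2927 / 0.108 = 2.710 km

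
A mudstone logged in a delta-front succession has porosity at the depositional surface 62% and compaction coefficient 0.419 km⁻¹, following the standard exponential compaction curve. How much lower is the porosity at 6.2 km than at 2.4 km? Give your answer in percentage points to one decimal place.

18.1 percentage points

phi(2.4) = 0.62·e^(−0.419×2.4) = 0.2268
phi(6.2) = 0.62·e^(−0.419×6.2) = 0.0462
Δphi = 0.2268 − 0.0462 = 0.1807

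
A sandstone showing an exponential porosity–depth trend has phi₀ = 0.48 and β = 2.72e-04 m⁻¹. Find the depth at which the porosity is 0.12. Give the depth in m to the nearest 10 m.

5100 m

Working in km (1 km = 1000 m; β in km⁻¹ = β in m⁻¹ × 1000):
Invert Athy's law: d = ln(phi₀/phi) / β
d = ln(0.48/0.12) / 0.272 = ln(4) / 0.272 = 1.3863 / 0.272 = 5.097 km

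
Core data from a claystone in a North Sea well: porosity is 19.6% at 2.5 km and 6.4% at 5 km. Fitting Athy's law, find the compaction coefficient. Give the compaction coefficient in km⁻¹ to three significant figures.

Athy: n(z) = n₀ e^(−kz) ⇒ n₁/n₂ = e^{k(z₂−z₁)} ⇒ k = ln(n₁/n₂)/(z₂−z₁)
k = ln(0.196/0.064) / (5 − 2.5) = ln(3.062) / 2.5 = 1.1192 / 2.5 = 0.4477 km⁻¹

0.448 km⁻¹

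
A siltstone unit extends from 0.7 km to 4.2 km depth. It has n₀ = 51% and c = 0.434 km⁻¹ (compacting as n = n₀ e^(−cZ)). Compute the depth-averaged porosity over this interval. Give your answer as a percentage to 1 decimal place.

19.4%

⟨n⟩ = (1/(Z₂−Z₁)) ∫ n₀ e^(−cZ) dZ = n₀·(e^(−c·Z₁) − e^(−c·Z₂)) / (c·(Z₂−Z₁))
e^(−0.434×0.7) = 0.7380; e^(−0.434×4.2) = 0.1616
⟨n⟩ = 0.51 × (0.7380 − 0.1616) / (0.434 × 3.5) = 0.51 × 0.3795 = 0.1935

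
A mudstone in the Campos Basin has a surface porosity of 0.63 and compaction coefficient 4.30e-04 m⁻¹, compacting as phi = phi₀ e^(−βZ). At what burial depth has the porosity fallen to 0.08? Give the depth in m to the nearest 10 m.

4800 m

Working in km (1 km = 1000 m; β in km⁻¹ = β in m⁻¹ × 1000):
Invert Athy's law: Z = ln(phi₀/phi) / β
Z = ln(0.63/0.08) / 0.43 = ln(7.875) / 0.43 = 2.0637 / 0.43 = 4.799 km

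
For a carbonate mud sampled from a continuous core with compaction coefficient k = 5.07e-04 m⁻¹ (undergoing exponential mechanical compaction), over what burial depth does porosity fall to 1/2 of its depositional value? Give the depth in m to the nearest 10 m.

Working in km (1 km = 1000 m; k in km⁻¹ = k in m⁻¹ × 1000):
n/n₀ = 1/2 ⇒ exp(−k·z) = 1/2 ⇒ z = ln(2) / k
z = 0.6931 / 0.507 = 1.367 km

1370 m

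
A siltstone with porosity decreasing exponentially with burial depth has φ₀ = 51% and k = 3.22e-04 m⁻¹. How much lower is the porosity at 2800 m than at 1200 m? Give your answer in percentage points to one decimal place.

14.0 percentage points

Working in km (1 km = 1000 m; k in km⁻¹ = k in m⁻¹ × 1000):
φ(1.2) = 0.51·e^(−0.322×1.2) = 0.3465
φ(2.8) = 0.51·e^(−0.322×2.8) = 0.2070
Δφ = 0.3465 − 0.2070 = 0.1395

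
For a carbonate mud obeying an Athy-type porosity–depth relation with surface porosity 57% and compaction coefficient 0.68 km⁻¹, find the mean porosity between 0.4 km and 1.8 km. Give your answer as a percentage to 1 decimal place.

28.0%

⟨n⟩ = (1/(Z₂−Z₁)) ∫ n₀ e^(−βZ) dZ = n₀·(e^(−β·Z₁) − e^(−β·Z₂)) / (β·(Z₂−Z₁))
e^(−0.68×0.4) = 0.7619; e^(−0.68×1.8) = 0.2941
⟨n⟩ = 0.57 × (0.7619 − 0.2941) / (0.68 × 1.4) = 0.57 × 0.4914 = 0.2801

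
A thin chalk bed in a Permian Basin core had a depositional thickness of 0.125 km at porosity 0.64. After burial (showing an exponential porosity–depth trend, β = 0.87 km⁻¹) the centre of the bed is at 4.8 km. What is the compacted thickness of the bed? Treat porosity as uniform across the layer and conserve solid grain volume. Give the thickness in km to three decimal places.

0.045 km

Porosity at 4.8 km: phi = 0.64·exp(−0.87×4.8) = 0.0098
Solid-volume conservation: h(1−phi) = h₀(1−phi₀) ⇒ h = h₀·(1−phi₀)/(1−phi)
h = 0.125 × (1 − 0.64)/(1 − 0.0098) = 0.125 × 0.3636 = 0.0454 km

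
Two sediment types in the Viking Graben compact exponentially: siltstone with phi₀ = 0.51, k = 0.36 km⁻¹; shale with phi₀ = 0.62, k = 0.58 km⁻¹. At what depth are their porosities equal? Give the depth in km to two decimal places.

0.89 km

Set phi₀ₐ e^(−kₐZ) = phi₀ᵦ e^(−kᵦZ) ⇒ ln(phi₀ₐ/phi₀ᵦ) = (kₐ − kᵦ)·Z
Z = ln(0.51/0.62) / (0.36 − 0.58) = -0.1953 / -0.22 = 0.888 km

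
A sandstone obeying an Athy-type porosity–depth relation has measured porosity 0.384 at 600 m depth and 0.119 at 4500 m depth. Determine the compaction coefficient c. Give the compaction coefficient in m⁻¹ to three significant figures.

0.000300 m⁻¹

Working in km (1 km = 1000 m; c in km⁻¹ = c in m⁻¹ × 1000):
Athy: n(d) = n₀ e^(−cd) ⇒ n₁/n₂ = e^{c(d₂−d₁)} ⇒ c = ln(n₁/n₂)/(d₂−d₁)
c = ln(0.384/0.119) / (4.5 − 0.6) = ln(3.227) / 3.9 = 1.1715 / 3.9 = 0.3004 km⁻¹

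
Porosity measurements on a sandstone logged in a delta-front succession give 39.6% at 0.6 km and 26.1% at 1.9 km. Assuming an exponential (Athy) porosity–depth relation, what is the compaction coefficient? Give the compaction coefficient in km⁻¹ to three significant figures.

Athy: phi(z) = phi₀ e^(−cz) ⇒ phi₁/phi₂ = e^{c(z₂−z₁)} ⇒ c = ln(phi₁/phi₂)/(z₂−z₁)
c = ln(0.396/0.261) / (1.9 − 0.6) = ln(1.517) / 1.3 = 0.4169 / 1.3 = 0.3207 km⁻¹

0.321 km⁻¹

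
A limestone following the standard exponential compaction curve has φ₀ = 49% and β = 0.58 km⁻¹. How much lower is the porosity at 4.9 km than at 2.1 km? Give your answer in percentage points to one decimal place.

φ(2.1) = 0.49·e^(−0.58×2.1) = 0.1450
φ(4.9) = 0.49·e^(−0.58×4.9) = 0.0286
Δφ = 0.1450 − 0.0286 = 0.1164

11.6 percentage points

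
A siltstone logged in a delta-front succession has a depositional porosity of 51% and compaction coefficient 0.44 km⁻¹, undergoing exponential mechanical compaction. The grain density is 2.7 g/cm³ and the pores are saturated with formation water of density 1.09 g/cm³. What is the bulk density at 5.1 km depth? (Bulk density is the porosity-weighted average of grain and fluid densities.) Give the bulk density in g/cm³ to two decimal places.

2.61 g/cm³

Porosity at depth: φ = 0.51·exp(−0.44×5.1) = 0.51×0.1060 = 0.0541
Bulk density: ρ_b = (1−φ)ρ_g + φ·ρ_f = 0.9459×2.7 + 0.0541×1.09
       = 2.554 + 0.059 = 2.613 g/cm³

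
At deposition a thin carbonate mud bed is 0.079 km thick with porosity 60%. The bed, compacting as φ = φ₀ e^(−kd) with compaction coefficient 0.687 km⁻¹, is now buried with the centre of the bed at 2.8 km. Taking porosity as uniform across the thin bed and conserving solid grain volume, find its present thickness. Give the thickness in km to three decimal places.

0.035 km

Porosity at 2.8 km: φ = 0.6·exp(−0.687×2.8) = 0.0876
Solid-volume conservation: h(1−φ) = h₀(1−φ₀) ⇒ h = h₀·(1−φ₀)/(1−φ)
h = 0.079 × (1 − 0.6)/(1 − 0.0876) = 0.079 × 0.4384 = 0.0346 km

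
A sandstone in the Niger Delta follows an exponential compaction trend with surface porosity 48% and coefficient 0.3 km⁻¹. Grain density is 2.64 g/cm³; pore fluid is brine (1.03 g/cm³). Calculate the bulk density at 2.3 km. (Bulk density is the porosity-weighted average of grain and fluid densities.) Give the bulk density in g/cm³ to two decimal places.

Porosity at depth: φ = 0.48·exp(−0.3×2.3) = 0.48×0.5016 = 0.2408
Bulk density: ρ_b = (1−φ)ρ_g + φ·ρ_f = 0.7592×2.64 + 0.2408×1.03
       = 2.004 + 0.248 = 2.252 g/cm³

2.25 g/cm³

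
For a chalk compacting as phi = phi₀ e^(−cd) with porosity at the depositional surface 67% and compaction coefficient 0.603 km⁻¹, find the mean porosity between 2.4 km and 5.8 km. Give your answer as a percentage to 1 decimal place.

⟨phi⟩ = (1/(d₂−d₁)) ∫ phi₀ e^(−cd) dd = phi₀·(e^(−c·d₁) − e^(−c·d₂)) / (c·(d₂−d₁))
e^(−0.603×2.4) = 0.2352; e^(−0.603×5.8) = 0.0303
⟨phi⟩ = 0.67 × (0.2352 − 0.0303) / (0.603 × 3.4) = 0.67 × 0.1000 = 0.0670

6.7%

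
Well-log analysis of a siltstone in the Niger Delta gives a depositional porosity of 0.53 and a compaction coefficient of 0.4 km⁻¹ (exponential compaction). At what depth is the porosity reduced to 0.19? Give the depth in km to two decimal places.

Invert Athy's law: d = ln(n₀/n) / β
d = ln(0.53/0.19) / 0.4 = ln(2.789) / 0.4 = 1.0259 / 0.4 = 2.565 km

2.56 km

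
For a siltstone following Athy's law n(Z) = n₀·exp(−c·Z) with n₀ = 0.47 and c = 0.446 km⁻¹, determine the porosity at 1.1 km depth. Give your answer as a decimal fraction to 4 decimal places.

n = n₀·exp(−c·Z) = 0.47 × exp(−0.446 × 1.1) = 0.47 × exp(−0.4906)
  = 0.47 × 0.6123 = 0.2878

0.2878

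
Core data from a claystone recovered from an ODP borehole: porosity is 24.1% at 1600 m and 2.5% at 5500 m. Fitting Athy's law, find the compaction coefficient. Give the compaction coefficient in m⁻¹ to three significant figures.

Working in km (1 km = 1000 m; k in km⁻¹ = k in m⁻¹ × 1000):
Athy: n(d) = n₀ e^(−kd) ⇒ n₁/n₂ = e^{k(d₂−d₁)} ⇒ k = ln(n₁/n₂)/(d₂−d₁)
k = ln(0.241/0.025) / (5.5 − 1.6) = ln(9.64) / 3.9 = 2.2659 / 3.9 = 0.581 km⁻¹

0.000581 m⁻¹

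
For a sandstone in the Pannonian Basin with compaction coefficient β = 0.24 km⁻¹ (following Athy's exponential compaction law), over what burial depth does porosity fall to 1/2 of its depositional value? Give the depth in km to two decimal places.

phi/phi₀ = 1/2 ⇒ exp(−β·Z) = 1/2 ⇒ Z = ln(2) / β
Z = 0.6931 / 0.24 = 2.888 km

2.89 km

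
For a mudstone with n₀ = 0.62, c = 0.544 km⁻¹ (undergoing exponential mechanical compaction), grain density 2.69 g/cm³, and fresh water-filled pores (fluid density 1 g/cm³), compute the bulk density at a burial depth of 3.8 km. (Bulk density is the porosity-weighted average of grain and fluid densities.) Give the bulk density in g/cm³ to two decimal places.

2.56 g/cm³

Porosity at depth: n = 0.62·exp(−0.544×3.8) = 0.62×0.1265 = 0.0785
Bulk density: ρ_b = (1−n)ρ_g + n·ρ_f = 0.9215×2.69 + 0.0785×1
       = 2.479 + 0.078 = 2.557 g/cm³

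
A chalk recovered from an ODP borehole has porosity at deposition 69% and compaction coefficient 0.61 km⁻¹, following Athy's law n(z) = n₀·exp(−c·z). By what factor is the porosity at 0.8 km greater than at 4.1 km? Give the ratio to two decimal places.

7.49

n(z₁)/n(z₂) = e^(−c·z₁)/e^(−c·z₂) = e^{c(z₂−z₁)}
= exp(0.61 × 3.3) = exp(2.013) = 7.4857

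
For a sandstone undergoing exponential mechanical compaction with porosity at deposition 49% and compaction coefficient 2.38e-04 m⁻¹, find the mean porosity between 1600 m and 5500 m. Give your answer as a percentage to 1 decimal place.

21.8%

Working in km (1 km = 1000 m; β in km⁻¹ = β in m⁻¹ × 1000):
⟨phi⟩ = (1/(d₂−d₁)) ∫ phi₀ e^(−βd) dd = phi₀·(e^(−β·d₁) − e^(−β·d₂)) / (β·(d₂−d₁))
e^(−0.238×1.6) = 0.6833; e^(−0.238×5.5) = 0.2701
⟨phi⟩ = 0.49 × (0.6833 − 0.2701) / (0.238 × 3.9) = 0.49 × 0.4452 = 0.2181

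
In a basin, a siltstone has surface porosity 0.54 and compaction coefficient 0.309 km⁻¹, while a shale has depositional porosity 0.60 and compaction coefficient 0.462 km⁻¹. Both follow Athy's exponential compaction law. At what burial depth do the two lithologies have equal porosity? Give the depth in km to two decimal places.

Set n₀ₐ e^(−cₐz) = n₀ᵦ e^(−cᵦz) ⇒ ln(n₀ₐ/n₀ᵦ) = (cₐ − cᵦ)·z
z = ln(0.54/0.6) / (0.309 − 0.462) = -0.1054 / -0.153 = 0.689 km

0.69 km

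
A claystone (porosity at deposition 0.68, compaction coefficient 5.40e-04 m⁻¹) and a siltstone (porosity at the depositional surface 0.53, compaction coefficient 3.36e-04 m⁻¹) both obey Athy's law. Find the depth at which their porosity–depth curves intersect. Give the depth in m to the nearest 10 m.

Working in km (1 km = 1000 m; c in km⁻¹ = c in m⁻¹ × 1000):
Set n₀ₐ e^(−cₐd) = n₀ᵦ e^(−cᵦd) ⇒ ln(n₀ₐ/n₀ᵦ) = (cₐ − cᵦ)·d
d = ln(0.68/0.53) / (0.54 − 0.336) = 0.2492 / 0.204 = 1.222 km

1220 m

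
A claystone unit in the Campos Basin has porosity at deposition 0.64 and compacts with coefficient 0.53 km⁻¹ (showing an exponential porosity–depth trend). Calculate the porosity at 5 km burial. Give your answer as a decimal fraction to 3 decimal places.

n = n₀·exp(−c·Z) = 0.64 × exp(−0.53 × 5) = 0.64 × exp(−2.65)
  = 0.64 × 0.0707 = 0.0452

0.045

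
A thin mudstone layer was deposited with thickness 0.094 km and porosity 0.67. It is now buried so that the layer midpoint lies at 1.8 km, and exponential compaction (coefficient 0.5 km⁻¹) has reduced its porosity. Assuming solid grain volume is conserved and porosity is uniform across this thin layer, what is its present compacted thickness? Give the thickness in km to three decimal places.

Porosity at 1.8 km: phi = 0.67·exp(−0.5×1.8) = 0.2724
Solid-volume conservation: h(1−phi) = h₀(1−phi₀) ⇒ h = h₀·(1−phi₀)/(1−phi)
h = 0.094 × (1 − 0.67)/(1 − 0.2724) = 0.094 × 0.4535 = 0.0426 km

0.043 km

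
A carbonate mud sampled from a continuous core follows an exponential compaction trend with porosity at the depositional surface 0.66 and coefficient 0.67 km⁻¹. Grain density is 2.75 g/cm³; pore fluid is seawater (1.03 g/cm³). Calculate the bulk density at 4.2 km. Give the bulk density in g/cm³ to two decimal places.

Porosity at depth: φ = 0.66·exp(−0.67×4.2) = 0.66×0.0600 = 0.0396
Bulk density: ρ_b = (1−φ)ρ_g + φ·ρ_f = 0.9604×2.75 + 0.0396×1.03
       = 2.641 + 0.041 = 2.682 g/cm³

2.68 g/cm³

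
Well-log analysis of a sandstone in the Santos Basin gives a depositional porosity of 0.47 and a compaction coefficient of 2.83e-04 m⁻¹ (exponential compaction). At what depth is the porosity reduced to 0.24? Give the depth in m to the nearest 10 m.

Working in km (1 km = 1000 m; β in km⁻¹ = β in m⁻¹ × 1000):
Invert Athy's law: d = ln(φ₀/φ) / β
d = ln(0.47/0.24) / 0.283 = ln(1.958) / 0.283 = 0.6721 / 0.283 = 2.375 km

2370 m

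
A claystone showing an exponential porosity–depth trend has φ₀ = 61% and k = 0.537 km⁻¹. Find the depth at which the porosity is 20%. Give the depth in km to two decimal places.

2.08 km

Invert Athy's law: Z = ln(φ₀/φ) / k
Z = ln(0.61/0.2) / 0.537 = ln(3.05) / 0.537 = 1.1151 / 0.537 = 2.077 km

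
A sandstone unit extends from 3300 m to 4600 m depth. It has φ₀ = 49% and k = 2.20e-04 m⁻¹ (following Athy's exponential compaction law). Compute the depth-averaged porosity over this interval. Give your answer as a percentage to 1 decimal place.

20.6%

Working in km (1 km = 1000 m; k in km⁻¹ = k in m⁻¹ × 1000):
⟨φ⟩ = (1/(d₂−d₁)) ∫ φ₀ e^(−kd) dd = φ₀·(e^(−k·d₁) − e^(−k·d₂)) / (k·(d₂−d₁))
e^(−0.22×3.3) = 0.4838; e^(−0.22×4.6) = 0.3635
⟨φ⟩ = 0.49 × (0.4838 − 0.3635) / (0.22 × 1.3) = 0.49 × 0.4208 = 0.2062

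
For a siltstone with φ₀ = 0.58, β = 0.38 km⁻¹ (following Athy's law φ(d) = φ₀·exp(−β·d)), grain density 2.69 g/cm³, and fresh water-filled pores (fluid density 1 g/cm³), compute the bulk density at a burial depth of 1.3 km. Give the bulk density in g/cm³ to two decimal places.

2.09 g/cm³

Porosity at depth: φ = 0.58·exp(−0.38×1.3) = 0.58×0.6102 = 0.3539
Bulk density: ρ_b = (1−φ)ρ_g + φ·ρ_f = 0.6461×2.69 + 0.3539×1
       = 1.738 + 0.354 = 2.092 g/cm³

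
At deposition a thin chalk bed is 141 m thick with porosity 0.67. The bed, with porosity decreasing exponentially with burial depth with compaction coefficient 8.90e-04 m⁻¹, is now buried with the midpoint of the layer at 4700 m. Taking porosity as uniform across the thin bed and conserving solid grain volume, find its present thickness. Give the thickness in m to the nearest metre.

47 m

Working in km (1 km = 1000 m; c in km⁻¹ = c in m⁻¹ × 1000):
Porosity at 4.7 km: n = 0.67·exp(−0.89×4.7) = 0.0102
Solid-volume conservation: h(1−n) = h₀(1−n₀) ⇒ h = h₀·(1−n₀)/(1−n)
h = 0.141 × (1 − 0.67)/(1 − 0.0102) = 0.141 × 0.3334 = 0.0470 km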